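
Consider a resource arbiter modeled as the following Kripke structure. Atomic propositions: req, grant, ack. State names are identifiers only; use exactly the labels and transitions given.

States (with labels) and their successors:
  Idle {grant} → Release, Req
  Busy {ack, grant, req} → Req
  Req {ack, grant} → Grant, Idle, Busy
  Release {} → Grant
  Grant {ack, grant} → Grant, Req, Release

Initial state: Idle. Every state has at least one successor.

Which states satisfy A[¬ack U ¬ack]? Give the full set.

{Idle, Release}

States satisfying ¬ack: {Idle, Release}.
States satisfying A[¬ack U ¬ack]: {Idle, Release}.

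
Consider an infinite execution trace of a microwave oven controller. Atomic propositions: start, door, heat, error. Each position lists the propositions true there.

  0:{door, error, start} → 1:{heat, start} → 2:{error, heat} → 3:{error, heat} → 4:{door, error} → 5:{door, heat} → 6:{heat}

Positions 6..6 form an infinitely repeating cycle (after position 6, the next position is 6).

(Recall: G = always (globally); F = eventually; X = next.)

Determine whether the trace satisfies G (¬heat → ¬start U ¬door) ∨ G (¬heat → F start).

Does not hold

¬heat → ¬start U ¬door must hold at every position from 0 onward. It fails at position 0, so G (¬heat → ¬start U ¬door) is false.
Positions where ¬heat holds: 0, 4.
Check ¬start U ¬door at each: 0→fails, 4→ok.
¬heat → F start must hold at every position from 0 onward. It fails at position 4, so G (¬heat → F start) is false.
Positions where ¬heat holds: 0, 4.
Check F start at each: 0→ok, 4→fails.
At position 0: G (¬heat → ¬start U ¬door) is false; G (¬heat → F start) is false; so G (¬heat → ¬start U ¬door) ∨ G (¬heat → F start) is false.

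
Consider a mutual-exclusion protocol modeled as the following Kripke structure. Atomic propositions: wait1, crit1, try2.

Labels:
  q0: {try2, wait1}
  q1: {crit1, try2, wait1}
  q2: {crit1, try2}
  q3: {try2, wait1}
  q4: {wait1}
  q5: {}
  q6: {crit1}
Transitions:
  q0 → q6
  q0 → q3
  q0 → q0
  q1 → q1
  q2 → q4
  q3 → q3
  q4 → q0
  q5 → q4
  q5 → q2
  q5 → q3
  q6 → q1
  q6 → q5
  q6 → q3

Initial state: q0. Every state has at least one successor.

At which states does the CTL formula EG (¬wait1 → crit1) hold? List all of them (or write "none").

{q0, q1, q2, q3, q4, q6}

States satisfying ¬wait1 → crit1: {q0, q1, q2, q3, q4, q6}.
States satisfying EG (¬wait1 → crit1): {q0, q1, q2, q3, q4, q6}.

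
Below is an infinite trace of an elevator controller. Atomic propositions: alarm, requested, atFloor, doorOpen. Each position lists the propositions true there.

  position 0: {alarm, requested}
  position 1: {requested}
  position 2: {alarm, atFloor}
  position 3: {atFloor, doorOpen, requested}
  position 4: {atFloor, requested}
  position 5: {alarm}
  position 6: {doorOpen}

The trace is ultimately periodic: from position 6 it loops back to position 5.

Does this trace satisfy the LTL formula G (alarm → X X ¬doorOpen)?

Holds

alarm → X X ¬doorOpen holds at every position 0..6, and those are all positions ever visited, so G (alarm → X X ¬doorOpen) holds.
Positions where alarm holds: 0, 2, 5.
Check X X ¬doorOpen at each: 0→ok, 2→ok, 5→ok.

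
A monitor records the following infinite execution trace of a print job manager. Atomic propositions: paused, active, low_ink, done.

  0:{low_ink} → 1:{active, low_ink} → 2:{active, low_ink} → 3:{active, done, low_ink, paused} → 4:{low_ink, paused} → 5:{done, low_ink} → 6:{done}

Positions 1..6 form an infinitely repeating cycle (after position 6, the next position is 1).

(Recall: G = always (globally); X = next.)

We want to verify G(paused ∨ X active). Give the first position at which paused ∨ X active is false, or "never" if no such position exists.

Check paused ∨ X active at each position in order: 0 ✓, 1 ✓, 2 ✓, 3 ✓, 4 ✓.
At position 5 the labels are {done, low_ink} and the next position 6 has {done}, so paused ∨ X active is false there. This is the first violation.

5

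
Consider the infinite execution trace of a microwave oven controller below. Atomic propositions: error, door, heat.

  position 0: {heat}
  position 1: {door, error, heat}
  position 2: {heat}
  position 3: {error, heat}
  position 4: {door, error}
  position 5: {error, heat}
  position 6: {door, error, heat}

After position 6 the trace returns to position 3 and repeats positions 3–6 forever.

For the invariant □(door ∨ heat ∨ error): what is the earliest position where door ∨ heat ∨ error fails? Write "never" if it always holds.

door ∨ heat ∨ error holds at every position 0..6, and those are all the positions the trace ever visits, so the invariant □(door ∨ heat ∨ error) is never violated.

never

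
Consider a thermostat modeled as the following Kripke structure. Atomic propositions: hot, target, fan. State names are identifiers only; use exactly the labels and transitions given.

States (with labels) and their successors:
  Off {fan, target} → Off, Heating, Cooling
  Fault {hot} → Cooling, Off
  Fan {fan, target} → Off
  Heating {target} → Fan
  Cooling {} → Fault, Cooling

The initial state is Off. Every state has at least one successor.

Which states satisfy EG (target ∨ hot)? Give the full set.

States satisfying target ∨ hot: {Off, Fault, Fan, Heating}.
States satisfying EG (target ∨ hot): {Off, Fault, Fan, Heating}.

{Off, Fault, Fan, Heating}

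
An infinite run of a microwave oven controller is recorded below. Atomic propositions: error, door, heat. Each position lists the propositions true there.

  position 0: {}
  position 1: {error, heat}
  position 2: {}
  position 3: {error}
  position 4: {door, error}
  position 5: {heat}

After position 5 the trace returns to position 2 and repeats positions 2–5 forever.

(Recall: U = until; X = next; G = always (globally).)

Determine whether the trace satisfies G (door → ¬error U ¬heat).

door → ¬error U ¬heat holds at every position 0..5, and those are all positions ever visited, so G (door → ¬error U ¬heat) holds.
Positions where door holds: 4.
Check ¬error U ¬heat at each: 4→ok.

Yes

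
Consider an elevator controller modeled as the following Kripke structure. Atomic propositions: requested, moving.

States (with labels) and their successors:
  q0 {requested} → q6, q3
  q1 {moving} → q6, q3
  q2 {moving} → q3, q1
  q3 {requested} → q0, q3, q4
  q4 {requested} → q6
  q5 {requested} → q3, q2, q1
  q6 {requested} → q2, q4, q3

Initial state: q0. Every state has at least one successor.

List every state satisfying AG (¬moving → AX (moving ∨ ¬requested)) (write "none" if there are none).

States satisfying ¬moving → AX (moving ∨ ¬requested): {q1, q2}.
States satisfying AG (¬moving → AX (moving ∨ ¬requested)): ∅.

none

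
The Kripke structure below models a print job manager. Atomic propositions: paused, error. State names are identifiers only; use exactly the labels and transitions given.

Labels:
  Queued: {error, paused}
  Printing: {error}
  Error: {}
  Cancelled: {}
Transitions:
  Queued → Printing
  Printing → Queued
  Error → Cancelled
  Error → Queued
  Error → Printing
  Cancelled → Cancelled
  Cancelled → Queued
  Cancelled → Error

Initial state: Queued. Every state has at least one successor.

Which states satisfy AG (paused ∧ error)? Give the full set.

States satisfying paused ∧ error: {Queued}.
States satisfying AG (paused ∧ error): ∅.

none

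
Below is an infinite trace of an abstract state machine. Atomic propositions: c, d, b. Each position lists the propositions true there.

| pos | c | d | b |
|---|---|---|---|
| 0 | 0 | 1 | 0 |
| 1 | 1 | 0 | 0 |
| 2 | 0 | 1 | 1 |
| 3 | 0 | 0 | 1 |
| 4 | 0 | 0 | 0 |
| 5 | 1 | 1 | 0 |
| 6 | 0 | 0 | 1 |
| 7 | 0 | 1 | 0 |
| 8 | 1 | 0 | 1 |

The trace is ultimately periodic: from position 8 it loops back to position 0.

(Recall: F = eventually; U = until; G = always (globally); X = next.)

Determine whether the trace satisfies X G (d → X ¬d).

Holds

The position after 0 is 1; G (d → X ¬d) is true there.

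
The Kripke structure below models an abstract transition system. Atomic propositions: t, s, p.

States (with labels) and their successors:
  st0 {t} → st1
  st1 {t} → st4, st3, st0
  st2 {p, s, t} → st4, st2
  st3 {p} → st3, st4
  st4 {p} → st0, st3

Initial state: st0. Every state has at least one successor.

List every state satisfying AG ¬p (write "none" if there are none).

none

States satisfying ¬p: {st0, st1}.
States satisfying AG ¬p: ∅.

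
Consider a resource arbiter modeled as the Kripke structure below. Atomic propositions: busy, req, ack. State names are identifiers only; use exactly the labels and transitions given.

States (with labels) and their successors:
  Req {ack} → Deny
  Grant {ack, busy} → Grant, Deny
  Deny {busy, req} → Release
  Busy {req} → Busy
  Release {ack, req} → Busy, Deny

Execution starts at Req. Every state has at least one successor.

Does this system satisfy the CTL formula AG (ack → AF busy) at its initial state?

No

States satisfying ack → AF busy: {Req, Grant, Deny, Busy}.
States satisfying AG (ack → AF busy): {Busy}.
Release is reachable from Req and violates ack → AF busy, so AG fails at Req.
Req ∉ Sat(AG (ack → AF busy)).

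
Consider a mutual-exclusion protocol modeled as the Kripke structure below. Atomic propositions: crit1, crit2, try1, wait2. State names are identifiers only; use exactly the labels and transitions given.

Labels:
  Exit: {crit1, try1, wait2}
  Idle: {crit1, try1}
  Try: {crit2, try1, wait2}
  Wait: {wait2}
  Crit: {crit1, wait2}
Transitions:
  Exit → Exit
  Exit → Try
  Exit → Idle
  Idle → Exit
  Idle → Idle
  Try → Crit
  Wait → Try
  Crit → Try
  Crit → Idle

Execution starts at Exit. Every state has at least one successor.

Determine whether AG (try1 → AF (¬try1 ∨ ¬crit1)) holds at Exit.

States satisfying try1 → AF (¬try1 ∨ ¬crit1): {Try, Wait, Crit}.
States satisfying AG (try1 → AF (¬try1 ∨ ¬crit1)): ∅.
Exit is reachable from Exit and violates try1 → AF (¬try1 ∨ ¬crit1), so AG fails at Exit.
Exit ∉ Sat(AG (try1 → AF (¬try1 ∨ ¬crit1))).

No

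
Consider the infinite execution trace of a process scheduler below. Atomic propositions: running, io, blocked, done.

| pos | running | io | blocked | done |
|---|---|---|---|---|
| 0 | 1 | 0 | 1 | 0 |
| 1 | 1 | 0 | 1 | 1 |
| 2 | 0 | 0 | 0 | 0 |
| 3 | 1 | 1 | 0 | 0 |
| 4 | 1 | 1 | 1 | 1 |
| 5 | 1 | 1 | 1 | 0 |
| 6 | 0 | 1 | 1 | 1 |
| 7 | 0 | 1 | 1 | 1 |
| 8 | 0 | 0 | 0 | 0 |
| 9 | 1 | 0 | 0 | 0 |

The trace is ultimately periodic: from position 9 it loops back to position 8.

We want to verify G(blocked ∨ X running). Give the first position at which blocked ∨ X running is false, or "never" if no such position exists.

9

Check blocked ∨ X running at each position in order: 0 ✓, 1 ✓, 2 ✓, 3 ✓, 4 ✓, 5 ✓, 6 ✓, 7 ✓, 8 ✓.
At position 9 the labels are {running} and the next position 8 has {}, so blocked ∨ X running is false there. This is the first violation.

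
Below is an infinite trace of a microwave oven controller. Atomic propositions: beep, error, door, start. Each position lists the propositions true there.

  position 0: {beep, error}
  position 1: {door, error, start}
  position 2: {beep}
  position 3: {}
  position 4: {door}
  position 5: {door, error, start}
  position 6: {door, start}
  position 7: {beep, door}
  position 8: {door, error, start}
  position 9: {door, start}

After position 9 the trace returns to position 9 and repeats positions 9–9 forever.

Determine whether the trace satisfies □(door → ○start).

No

door → ○start must hold at every position from 0 onward. It fails at position 1, so □(door → ○start) is false.
Positions where door holds: 1, 4, 5, 6, 7, 8, 9.
Check ○start at each: 1→fails, 4→ok, 5→ok, 6→fails, 7→ok, 8→ok, 9→ok.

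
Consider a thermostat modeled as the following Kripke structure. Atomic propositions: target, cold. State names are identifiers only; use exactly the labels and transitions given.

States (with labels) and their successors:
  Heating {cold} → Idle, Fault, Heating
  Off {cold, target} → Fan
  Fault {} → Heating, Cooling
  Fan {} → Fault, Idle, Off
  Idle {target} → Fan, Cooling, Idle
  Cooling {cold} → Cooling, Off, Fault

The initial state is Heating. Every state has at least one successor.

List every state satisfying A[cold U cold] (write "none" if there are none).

{Heating, Off, Cooling}

States satisfying cold: {Heating, Off, Cooling}.
States satisfying A[cold U cold]: {Heating, Off, Cooling}.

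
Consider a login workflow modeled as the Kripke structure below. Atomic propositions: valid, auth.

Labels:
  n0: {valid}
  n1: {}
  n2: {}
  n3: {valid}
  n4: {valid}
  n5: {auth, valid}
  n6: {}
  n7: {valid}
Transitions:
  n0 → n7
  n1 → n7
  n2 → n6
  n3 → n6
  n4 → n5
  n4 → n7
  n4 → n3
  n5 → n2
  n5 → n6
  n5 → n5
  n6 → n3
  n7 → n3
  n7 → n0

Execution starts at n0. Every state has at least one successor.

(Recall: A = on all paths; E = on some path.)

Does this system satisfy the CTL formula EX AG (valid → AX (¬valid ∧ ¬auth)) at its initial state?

Violated

States satisfying AG (valid → AX (¬valid ∧ ¬auth)): {n2, n3, n6}.
States satisfying EX AG (valid → AX (¬valid ∧ ¬auth)): {n2, n3, n4, n5, n6, n7}.
No suitable path/successor from n0 witnesses the formula.
n0 ∉ Sat(EX AG (valid → AX (¬valid ∧ ¬auth))).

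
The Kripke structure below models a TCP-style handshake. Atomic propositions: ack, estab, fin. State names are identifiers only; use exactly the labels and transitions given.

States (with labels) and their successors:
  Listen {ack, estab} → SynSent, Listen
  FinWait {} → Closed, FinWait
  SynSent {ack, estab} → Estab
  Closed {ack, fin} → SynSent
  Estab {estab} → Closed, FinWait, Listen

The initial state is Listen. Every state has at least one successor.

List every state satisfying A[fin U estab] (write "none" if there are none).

{Listen, SynSent, Closed, Estab}

States satisfying fin: {Closed}.
States satisfying estab: {Listen, SynSent, Estab}.
States satisfying A[fin U estab]: {Listen, SynSent, Closed, Estab}.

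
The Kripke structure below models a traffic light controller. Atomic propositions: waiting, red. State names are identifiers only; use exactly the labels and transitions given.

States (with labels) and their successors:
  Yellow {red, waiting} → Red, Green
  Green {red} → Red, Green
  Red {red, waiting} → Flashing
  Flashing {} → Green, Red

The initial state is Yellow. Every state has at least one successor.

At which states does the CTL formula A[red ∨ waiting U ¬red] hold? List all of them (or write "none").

{Red, Flashing}

States satisfying red ∨ waiting: {Yellow, Green, Red}.
States satisfying ¬red: {Flashing}.
States satisfying A[red ∨ waiting U ¬red]: {Red, Flashing}.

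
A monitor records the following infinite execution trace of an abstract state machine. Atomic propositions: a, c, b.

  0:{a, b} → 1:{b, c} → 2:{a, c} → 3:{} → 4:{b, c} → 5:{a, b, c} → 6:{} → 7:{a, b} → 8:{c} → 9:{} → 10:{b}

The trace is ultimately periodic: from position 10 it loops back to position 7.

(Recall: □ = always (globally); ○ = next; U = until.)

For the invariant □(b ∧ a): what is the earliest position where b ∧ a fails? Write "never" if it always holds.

Check b ∧ a at each position in order: 0 ✓.
At position 1 the labels are {b, c}, so b ∧ a is false there. This is the first violation.

1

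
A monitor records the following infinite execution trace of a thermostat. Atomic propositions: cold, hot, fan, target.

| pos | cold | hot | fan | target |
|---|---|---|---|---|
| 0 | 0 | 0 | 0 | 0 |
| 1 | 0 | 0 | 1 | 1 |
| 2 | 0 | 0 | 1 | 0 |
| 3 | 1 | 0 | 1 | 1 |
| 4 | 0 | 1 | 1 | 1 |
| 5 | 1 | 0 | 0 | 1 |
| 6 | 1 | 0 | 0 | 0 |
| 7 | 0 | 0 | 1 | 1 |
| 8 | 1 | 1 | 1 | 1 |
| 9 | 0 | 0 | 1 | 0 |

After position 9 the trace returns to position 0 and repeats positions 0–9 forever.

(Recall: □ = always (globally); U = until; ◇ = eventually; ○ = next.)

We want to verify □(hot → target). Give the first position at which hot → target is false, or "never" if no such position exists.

never

hot → target holds at every position 0..9, and those are all the positions the trace ever visits, so the invariant □(hot → target) is never violated.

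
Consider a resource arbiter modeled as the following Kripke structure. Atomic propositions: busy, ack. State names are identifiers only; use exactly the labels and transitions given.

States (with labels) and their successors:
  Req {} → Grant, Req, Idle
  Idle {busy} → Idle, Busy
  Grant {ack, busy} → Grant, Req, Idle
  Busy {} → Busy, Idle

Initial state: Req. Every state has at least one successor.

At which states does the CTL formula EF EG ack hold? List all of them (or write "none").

{Req, Grant}

States satisfying EG ack: {Grant}.
States satisfying EF EG ack: {Req, Grant}.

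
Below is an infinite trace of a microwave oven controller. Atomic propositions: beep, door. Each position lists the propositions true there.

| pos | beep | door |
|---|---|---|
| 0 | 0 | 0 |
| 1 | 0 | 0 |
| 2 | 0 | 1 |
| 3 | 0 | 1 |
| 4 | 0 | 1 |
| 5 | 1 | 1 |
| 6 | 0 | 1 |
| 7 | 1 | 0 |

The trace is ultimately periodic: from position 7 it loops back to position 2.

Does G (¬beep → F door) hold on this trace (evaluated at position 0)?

¬beep → F door holds at every position 0..7, and those are all positions ever visited, so G (¬beep → F door) holds.
Positions where ¬beep holds: 0, 1, 2, 3, 4, 6.
Check F door at each: 0→ok, 1→ok, 2→ok, 3→ok, 4→ok, 6→ok.

Yes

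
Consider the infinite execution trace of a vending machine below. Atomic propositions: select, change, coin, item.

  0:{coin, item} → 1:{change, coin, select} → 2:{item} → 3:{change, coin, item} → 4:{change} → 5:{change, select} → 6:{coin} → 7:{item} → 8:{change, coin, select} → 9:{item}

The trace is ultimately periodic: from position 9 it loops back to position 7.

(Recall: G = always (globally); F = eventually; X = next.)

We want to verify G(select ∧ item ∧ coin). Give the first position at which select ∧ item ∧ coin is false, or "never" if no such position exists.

At position 0 the labels are {coin, item}, so select ∧ item ∧ coin is false there. This is the first violation.

0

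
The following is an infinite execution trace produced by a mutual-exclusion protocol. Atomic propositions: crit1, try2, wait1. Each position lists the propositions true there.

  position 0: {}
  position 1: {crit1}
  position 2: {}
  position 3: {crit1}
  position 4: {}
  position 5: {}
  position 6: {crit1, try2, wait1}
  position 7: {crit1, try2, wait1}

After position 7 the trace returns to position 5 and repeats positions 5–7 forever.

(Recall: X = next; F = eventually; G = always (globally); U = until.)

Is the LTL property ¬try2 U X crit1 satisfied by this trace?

Walking from position 0: X crit1 first holds at position 0, and ¬try2 holds at every earlier position along the way, so ¬try2 U X crit1 holds.

Holds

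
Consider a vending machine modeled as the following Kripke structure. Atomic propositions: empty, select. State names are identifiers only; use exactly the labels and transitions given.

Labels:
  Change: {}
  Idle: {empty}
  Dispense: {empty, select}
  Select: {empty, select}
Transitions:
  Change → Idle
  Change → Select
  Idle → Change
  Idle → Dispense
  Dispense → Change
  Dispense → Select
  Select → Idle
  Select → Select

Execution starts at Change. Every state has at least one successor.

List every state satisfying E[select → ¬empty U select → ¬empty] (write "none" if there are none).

States satisfying select → ¬empty: {Change, Idle}.
States satisfying E[select → ¬empty U select → ¬empty]: {Change, Idle}.

{Change, Idle}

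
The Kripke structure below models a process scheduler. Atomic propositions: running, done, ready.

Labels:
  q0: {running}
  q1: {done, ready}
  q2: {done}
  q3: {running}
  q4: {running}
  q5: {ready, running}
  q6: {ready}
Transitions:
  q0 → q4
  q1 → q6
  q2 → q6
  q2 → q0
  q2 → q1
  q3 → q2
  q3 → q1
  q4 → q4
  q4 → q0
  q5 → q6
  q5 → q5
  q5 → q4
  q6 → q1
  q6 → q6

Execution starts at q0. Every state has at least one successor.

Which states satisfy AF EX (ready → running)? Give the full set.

{q0, q2, q3, q4, q5}

States satisfying EX (ready → running): {q0, q2, q3, q4, q5}.
States satisfying AF EX (ready → running): {q0, q2, q3, q4, q5}.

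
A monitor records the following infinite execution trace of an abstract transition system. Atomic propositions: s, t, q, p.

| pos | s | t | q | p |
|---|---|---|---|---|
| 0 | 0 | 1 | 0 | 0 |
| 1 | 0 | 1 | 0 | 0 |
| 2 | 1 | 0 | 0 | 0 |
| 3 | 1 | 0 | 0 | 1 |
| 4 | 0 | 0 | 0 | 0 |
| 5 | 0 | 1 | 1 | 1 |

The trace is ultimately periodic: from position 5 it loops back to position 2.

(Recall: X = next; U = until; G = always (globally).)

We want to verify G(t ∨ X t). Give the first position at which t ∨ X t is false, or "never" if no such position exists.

Check t ∨ X t at each position in order: 0 ✓, 1 ✓.
At position 2 the labels are {s} and the next position 3 has {p, s}, so t ∨ X t is false there. This is the first violation.

2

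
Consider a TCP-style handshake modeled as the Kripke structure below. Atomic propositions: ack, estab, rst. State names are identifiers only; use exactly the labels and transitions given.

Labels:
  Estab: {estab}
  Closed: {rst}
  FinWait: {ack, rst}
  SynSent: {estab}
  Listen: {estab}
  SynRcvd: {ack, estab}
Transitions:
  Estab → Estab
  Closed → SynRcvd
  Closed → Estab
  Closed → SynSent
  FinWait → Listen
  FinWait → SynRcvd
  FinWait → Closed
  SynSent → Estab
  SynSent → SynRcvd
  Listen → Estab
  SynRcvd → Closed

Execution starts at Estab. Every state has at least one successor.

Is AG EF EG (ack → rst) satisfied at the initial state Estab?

States satisfying EF EG (ack → rst): {Estab, Closed, FinWait, SynSent, Listen, SynRcvd}.
States satisfying AG EF EG (ack → rst): {Estab, Closed, FinWait, SynSent, Listen, SynRcvd}.
Every state reachable from Estab satisfies EF EG (ack → rst).
Estab ∈ Sat(AG EF EG (ack → rst)).

Satisfied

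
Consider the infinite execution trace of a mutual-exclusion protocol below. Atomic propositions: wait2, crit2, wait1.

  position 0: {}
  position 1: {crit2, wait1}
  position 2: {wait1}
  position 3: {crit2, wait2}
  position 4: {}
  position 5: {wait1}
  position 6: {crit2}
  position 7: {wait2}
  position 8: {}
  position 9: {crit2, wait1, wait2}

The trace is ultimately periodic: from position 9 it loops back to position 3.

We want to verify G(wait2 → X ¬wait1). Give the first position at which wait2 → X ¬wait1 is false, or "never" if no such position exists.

never

wait2 → X ¬wait1 holds at every position 0..9, and those are all the positions the trace ever visits, so the invariant G(wait2 → X ¬wait1) is never violated.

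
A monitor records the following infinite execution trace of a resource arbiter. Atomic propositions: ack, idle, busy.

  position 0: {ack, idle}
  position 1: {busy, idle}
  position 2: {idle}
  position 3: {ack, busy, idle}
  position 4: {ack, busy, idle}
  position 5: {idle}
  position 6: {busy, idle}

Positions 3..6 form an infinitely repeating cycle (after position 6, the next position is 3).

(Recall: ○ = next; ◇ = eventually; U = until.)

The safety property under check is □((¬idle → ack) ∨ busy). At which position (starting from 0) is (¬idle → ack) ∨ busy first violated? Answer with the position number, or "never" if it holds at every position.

(¬idle → ack) ∨ busy holds at every position 0..6, and those are all the positions the trace ever visits, so the invariant □((¬idle → ack) ∨ busy) is never violated.

never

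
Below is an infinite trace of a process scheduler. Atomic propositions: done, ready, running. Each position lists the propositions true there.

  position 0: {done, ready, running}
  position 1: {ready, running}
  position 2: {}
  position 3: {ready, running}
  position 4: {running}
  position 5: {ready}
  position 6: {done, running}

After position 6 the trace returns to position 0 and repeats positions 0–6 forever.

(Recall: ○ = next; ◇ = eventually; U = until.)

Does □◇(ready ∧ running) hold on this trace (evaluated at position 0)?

◇(ready ∧ running) holds at every position 0..6, and those are all positions ever visited, so □◇(ready ∧ running) holds.

Holds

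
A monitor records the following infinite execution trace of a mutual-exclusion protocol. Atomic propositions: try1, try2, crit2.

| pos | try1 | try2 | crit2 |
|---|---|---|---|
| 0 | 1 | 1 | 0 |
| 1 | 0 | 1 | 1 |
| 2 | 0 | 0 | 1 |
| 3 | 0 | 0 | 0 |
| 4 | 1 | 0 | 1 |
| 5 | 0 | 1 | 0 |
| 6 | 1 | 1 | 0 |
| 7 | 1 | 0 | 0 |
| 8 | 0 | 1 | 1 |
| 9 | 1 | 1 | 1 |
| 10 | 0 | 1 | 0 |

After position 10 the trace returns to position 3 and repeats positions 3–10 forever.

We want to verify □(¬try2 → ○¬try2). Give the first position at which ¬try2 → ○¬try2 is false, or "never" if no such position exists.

4

Check ¬try2 → ○¬try2 at each position in order: 0 ✓, 1 ✓, 2 ✓, 3 ✓.
At position 4 the labels are {crit2, try1} and the next position 5 has {try2}, so ¬try2 → ○¬try2 is false there. This is the first violation.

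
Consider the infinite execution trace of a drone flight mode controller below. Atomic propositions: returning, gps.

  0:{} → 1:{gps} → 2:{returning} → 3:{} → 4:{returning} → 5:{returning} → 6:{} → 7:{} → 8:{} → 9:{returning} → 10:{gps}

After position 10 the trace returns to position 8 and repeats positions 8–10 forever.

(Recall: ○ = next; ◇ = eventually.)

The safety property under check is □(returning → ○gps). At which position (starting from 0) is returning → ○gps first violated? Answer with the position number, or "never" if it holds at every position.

Check returning → ○gps at each position in order: 0 ✓, 1 ✓.
At position 2 the labels are {returning} and the next position 3 has {}, so returning → ○gps is false there. This is the first violation.

2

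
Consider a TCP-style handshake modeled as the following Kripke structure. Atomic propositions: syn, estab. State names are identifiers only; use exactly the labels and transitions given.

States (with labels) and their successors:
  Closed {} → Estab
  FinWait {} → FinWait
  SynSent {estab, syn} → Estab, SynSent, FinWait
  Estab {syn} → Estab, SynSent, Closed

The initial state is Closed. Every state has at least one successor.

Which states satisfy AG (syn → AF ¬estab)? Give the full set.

{FinWait}

States satisfying syn → AF ¬estab: {Closed, FinWait, Estab}.
States satisfying AG (syn → AF ¬estab): {FinWait}.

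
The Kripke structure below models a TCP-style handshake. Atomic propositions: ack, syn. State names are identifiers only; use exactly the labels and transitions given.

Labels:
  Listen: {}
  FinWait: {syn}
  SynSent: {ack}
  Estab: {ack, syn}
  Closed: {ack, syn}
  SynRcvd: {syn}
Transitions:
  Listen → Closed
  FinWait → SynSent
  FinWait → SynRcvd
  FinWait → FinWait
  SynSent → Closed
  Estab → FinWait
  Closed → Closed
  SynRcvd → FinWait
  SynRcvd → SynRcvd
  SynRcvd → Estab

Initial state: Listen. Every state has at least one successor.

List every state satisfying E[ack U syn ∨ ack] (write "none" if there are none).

{FinWait, SynSent, Estab, Closed, SynRcvd}

States satisfying ack: {SynSent, Estab, Closed}.
States satisfying syn ∨ ack: {FinWait, SynSent, Estab, Closed, SynRcvd}.
States satisfying E[ack U syn ∨ ack]: {FinWait, SynSent, Estab, Closed, SynRcvd}.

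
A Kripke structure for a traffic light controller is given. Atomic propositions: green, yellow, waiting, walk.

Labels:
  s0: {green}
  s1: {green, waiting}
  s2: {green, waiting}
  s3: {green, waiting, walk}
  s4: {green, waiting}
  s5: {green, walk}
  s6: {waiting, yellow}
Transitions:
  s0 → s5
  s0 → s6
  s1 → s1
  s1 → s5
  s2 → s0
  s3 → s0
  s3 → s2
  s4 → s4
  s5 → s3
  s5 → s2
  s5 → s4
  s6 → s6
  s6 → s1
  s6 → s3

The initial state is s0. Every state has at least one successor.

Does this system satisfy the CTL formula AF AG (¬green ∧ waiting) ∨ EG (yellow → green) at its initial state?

Satisfied

States satisfying AG (¬green ∧ waiting): ∅.
States satisfying AF AG (¬green ∧ waiting): ∅.
States satisfying yellow → green: {s0, s1, s2, s3, s4, s5}.
States satisfying EG (yellow → green): {s0, s1, s2, s3, s4, s5}.
States satisfying AF AG (¬green ∧ waiting) ∨ EG (yellow → green): {s0, s1, s2, s3, s4, s5}.
s0 ∈ Sat(AF AG (¬green ∧ waiting) ∨ EG (yellow → green)).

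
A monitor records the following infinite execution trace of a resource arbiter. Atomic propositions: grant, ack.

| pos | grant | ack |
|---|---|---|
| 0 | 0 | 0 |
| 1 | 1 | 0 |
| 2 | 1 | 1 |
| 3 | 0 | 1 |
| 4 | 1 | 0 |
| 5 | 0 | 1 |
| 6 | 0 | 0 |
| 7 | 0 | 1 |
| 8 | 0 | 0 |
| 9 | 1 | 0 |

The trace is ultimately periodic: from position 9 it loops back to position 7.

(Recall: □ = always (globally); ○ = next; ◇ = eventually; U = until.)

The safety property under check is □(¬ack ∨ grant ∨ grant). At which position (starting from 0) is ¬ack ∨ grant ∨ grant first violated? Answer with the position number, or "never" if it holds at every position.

Check ¬ack ∨ grant ∨ grant at each position in order: 0 ✓, 1 ✓, 2 ✓.
At position 3 the labels are {ack}, so ¬ack ∨ grant ∨ grant is false there. This is the first violation.

3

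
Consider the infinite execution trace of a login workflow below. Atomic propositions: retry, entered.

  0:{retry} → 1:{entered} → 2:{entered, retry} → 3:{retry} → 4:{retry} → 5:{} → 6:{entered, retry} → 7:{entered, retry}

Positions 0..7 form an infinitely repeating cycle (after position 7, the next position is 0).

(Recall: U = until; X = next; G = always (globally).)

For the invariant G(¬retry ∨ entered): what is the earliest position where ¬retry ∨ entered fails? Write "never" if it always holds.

At position 0 the labels are {retry}, so ¬retry ∨ entered is false there. This is the first violation.

0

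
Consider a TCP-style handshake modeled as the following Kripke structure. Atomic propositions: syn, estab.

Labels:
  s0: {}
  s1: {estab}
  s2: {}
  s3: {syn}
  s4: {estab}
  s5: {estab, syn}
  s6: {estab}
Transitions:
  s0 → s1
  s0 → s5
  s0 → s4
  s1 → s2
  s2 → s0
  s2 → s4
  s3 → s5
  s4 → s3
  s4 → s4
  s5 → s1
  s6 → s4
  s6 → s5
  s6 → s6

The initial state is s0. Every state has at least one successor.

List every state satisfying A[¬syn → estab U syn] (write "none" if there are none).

States satisfying ¬syn → estab: {s1, s3, s4, s5, s6}.
States satisfying syn: {s3, s5}.
States satisfying A[¬syn → estab U syn]: {s3, s5}.

{s3, s5}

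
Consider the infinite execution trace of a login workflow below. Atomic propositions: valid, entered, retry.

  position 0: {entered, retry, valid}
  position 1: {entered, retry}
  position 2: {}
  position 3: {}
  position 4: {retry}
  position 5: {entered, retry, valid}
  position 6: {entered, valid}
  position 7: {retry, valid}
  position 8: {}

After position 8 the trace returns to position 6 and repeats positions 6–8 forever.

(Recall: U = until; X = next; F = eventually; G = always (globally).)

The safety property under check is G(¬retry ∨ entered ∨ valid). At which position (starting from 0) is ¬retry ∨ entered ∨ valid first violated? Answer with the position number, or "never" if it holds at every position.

4

Check ¬retry ∨ entered ∨ valid at each position in order: 0 ✓, 1 ✓, 2 ✓, 3 ✓.
At position 4 the labels are {retry}, so ¬retry ∨ entered ∨ valid is false there. This is the first violation.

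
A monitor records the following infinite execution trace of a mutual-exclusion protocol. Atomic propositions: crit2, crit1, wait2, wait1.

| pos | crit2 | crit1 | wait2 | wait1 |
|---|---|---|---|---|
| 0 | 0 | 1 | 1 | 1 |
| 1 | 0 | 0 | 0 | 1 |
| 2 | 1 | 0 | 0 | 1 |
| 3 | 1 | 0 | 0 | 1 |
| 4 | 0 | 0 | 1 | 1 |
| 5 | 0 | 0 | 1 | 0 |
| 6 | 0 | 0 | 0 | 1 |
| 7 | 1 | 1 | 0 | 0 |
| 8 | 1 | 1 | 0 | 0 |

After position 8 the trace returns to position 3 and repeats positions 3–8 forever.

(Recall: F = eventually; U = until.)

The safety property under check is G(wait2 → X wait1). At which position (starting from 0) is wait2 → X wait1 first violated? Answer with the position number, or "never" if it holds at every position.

Check wait2 → X wait1 at each position in order: 0 ✓, 1 ✓, 2 ✓, 3 ✓.
At position 4 the labels are {wait1, wait2} and the next position 5 has {wait2}, so wait2 → X wait1 is false there. This is the first violation.

4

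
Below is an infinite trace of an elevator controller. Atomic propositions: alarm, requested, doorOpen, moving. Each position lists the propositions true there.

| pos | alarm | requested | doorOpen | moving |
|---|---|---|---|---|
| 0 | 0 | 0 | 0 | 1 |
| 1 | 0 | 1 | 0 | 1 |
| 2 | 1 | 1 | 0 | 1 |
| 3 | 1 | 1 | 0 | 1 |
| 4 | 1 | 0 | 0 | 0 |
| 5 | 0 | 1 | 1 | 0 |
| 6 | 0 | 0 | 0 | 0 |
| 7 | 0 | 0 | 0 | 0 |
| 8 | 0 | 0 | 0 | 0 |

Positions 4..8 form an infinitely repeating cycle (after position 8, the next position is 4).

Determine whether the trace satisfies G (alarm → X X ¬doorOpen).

Violated

alarm → X X ¬doorOpen must hold at every position from 0 onward. It fails at position 3, so G (alarm → X X ¬doorOpen) is false.
Positions where alarm holds: 2, 3, 4.
Check X X ¬doorOpen at each: 2→ok, 3→fails, 4→ok.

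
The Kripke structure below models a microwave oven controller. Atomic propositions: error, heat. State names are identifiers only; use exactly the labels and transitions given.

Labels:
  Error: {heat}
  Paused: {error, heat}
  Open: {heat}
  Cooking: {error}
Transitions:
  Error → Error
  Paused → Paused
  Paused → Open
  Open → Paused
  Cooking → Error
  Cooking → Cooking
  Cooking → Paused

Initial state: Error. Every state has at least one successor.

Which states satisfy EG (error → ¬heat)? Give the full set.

States satisfying error → ¬heat: {Error, Open, Cooking}.
States satisfying EG (error → ¬heat): {Error, Cooking}.

{Error, Cooking}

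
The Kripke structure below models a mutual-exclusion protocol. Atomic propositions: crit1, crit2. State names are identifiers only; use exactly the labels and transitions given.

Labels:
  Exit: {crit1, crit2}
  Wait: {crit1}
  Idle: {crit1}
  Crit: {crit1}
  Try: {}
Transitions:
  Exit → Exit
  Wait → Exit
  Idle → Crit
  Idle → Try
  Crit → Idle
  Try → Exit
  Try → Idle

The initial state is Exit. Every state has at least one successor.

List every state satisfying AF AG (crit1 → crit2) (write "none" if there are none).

{Exit, Wait}

States satisfying AG (crit1 → crit2): {Exit}.
States satisfying AF AG (crit1 → crit2): {Exit, Wait}.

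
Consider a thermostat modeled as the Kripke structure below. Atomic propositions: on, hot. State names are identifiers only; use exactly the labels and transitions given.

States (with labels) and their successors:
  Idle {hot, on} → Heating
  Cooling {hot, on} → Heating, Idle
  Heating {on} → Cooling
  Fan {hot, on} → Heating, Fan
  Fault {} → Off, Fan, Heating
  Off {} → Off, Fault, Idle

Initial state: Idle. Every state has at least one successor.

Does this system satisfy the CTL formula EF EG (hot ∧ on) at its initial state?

Does not hold

States satisfying EG (hot ∧ on): {Fan}.
States satisfying EF EG (hot ∧ on): {Fan, Fault, Off}.
No suitable path/successor from Idle witnesses the formula.
Idle ∉ Sat(EF EG (hot ∧ on)).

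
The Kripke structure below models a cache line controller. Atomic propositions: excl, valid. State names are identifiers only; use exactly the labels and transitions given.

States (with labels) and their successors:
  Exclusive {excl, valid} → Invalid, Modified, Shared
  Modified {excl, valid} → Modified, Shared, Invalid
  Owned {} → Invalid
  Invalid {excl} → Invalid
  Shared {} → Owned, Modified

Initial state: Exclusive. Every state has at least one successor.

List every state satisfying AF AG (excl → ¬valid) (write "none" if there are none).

States satisfying AG (excl → ¬valid): {Owned, Invalid}.
States satisfying AF AG (excl → ¬valid): {Owned, Invalid}.

{Owned, Invalid}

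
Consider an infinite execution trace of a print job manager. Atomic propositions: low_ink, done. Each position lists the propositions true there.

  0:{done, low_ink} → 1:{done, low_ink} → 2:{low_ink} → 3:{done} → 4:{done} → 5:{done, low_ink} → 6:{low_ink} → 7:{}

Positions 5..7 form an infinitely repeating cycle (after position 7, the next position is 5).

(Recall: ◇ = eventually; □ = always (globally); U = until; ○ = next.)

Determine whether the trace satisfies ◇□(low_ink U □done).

Violated

□(low_ink U □done) is false at every position 0..7, so it never becomes true and ◇□(low_ink U □done) fails.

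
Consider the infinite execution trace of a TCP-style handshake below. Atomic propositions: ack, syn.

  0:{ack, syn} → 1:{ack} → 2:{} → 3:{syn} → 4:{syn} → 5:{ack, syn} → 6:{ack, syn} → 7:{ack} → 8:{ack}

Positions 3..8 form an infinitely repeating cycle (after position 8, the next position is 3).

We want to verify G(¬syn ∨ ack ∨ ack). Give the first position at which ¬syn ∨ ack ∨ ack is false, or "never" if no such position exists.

3

Check ¬syn ∨ ack ∨ ack at each position in order: 0 ✓, 1 ✓, 2 ✓.
At position 3 the labels are {syn}, so ¬syn ∨ ack ∨ ack is false there. This is the first violation.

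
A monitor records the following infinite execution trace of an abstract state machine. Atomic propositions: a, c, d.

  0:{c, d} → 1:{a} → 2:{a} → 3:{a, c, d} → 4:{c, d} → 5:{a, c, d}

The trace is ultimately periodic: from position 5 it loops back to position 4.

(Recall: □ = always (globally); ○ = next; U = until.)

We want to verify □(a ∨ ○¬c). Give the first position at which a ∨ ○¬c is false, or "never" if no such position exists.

Check a ∨ ○¬c at each position in order: 0 ✓, 1 ✓, 2 ✓, 3 ✓.
At position 4 the labels are {c, d} and the next position 5 has {a, c, d}, so a ∨ ○¬c is false there. This is the first violation.

4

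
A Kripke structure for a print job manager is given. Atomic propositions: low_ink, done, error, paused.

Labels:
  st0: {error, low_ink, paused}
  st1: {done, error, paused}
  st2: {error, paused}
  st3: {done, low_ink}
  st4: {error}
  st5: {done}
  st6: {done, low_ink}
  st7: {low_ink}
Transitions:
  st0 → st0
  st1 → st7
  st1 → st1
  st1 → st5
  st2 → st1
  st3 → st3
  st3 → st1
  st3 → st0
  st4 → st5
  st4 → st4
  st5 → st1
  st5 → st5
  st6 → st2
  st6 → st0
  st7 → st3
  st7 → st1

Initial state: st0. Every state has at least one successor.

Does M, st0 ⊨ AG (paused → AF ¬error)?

States satisfying paused → AF ¬error: {st3, st4, st5, st6, st7}.
States satisfying AG (paused → AF ¬error): ∅.
st0 is reachable from st0 and violates paused → AF ¬error, so AG fails at st0.
st0 ∉ Sat(AG (paused → AF ¬error)).

Does not hold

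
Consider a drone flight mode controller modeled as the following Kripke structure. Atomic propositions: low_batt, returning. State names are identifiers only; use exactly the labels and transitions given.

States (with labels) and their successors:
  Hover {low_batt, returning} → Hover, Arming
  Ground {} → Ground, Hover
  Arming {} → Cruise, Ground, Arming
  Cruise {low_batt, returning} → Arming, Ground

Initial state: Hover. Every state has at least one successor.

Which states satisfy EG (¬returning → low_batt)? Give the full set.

{Hover}

States satisfying ¬returning → low_batt: {Hover, Cruise}.
States satisfying EG (¬returning → low_batt): {Hover}.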